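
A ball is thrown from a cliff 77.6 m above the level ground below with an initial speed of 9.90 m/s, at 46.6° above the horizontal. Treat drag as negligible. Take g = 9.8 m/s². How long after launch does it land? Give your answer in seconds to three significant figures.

Resolve: vₓ = 9.900 cos 46.6° = 6.802 m/s and v_y0 = 9.900 sin 46.6° = 7.193 m/s.
The projectile lands when y = 77.6 + (7.193) t − ½·9.80·t² = 0. Positive root: t = (7.193 + √(7.193² + 2·9.80·77.6)) / 9.80 = (7.193 + 39.66) / 9.80 = 4.781 s.

4.78 s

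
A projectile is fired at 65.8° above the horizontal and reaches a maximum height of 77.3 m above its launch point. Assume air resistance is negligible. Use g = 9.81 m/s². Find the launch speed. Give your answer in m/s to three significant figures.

42.7 m/s

At the peak v_y = 0, so v_y0 = √(2gH) = √(2 × 9.81 × 77.3) = 38.94 m/s.
v_y0 = v₀ sin θ ⇒ v₀ = 38.94 / sin 65.8° = 42.70 m/s.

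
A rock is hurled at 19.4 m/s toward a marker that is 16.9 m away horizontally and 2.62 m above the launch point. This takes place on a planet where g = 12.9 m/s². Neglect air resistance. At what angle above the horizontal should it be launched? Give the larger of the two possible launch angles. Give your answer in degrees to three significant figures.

71.1°

Trajectory: y = x tanθ − g x² (1 + tan²θ)/(2v₀²). With x = 16.9, y = 2.62, v₀ = 19.4, g = 12.9:
4.895 tan²θ − 16.9 tanθ + (7.515) = 0.
tanθ = [16.9 ± √(16.9² − 4 × 4.895 × (7.515))] / (2 × 4.895) = (16.9 ± 11.77) / 9.789, giving tanθ = 0.5243 or 2.928.
θ = 27.67° or 71.15°; the larger is 71.15°.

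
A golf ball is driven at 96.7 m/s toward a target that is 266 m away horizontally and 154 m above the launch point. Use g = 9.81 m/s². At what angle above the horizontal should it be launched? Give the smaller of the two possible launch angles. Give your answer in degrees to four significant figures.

Trajectory: y = x tanθ − g x² (1 + tan²θ)/(2v₀²). With x = 266, y = 154, v₀ = 96.7, g = 9.81:
37.11 tan²θ − 266 tanθ + (191.1) = 0.
tanθ = [266 ± √(266² − 4 × 37.11 × (191.1))] / (2 × 37.11) = (266 ± 205.9) / 74.23, giving tanθ = 0.8100 or 6.357.
θ = 39.01° or 81.06°; the smaller is 39.01°.

39.01°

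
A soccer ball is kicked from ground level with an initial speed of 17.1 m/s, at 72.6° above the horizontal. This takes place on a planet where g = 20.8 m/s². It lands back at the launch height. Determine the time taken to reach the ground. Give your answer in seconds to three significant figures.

vₓ = 17.10 cos 72.6° = 5.114 m/s; v_y0 = 17.10 sin 72.6° = 16.32 m/s.
Landing at launch height ⇒ T = 2 v_y0 / g = 2 × 16.32 / 20.8 = 1.569 s.

1.57 s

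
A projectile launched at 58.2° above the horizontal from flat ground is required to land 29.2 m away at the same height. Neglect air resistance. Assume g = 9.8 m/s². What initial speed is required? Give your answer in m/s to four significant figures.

17.87 m/s

Level-ground range: R = v₀² sin(2θ)/g, so v₀ = √(gR / sin 2θ).
v₀ = √(9.80 × 29.2 / sin 116.4°) = √(286.2 / 0.8957) = √319.48 = 17.87 m/s.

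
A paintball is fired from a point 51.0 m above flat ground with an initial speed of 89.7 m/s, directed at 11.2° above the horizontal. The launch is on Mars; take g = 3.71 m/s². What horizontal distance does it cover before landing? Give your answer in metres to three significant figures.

Resolve: vₓ = 89.70 cos 11.2° = 87.99 m/s and v_y0 = 89.70 sin 11.2° = 17.42 m/s.
The projectile lands when y = 51.0 + (17.42) t − ½·3.71·t² = 0. Positive root: t = (17.42 + √(17.42² + 2·3.71·51.0)) / 3.71 = (17.42 + 26.11) / 3.71 = 11.74 s.
Horizontal distance: R = vₓ t = 87.99 × 11.74 = 1033 m.

1030 m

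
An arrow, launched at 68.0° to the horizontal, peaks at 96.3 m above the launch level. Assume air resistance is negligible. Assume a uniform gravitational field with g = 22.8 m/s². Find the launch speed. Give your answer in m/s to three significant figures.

71.5 m/s

At the peak v_y = 0, so v_y0 = √(2gH) = √(2 × 22.8 × 96.3) = 66.27 m/s.
v_y0 = v₀ sin θ ⇒ v₀ = 66.27 / sin 68.0° = 71.47 m/s.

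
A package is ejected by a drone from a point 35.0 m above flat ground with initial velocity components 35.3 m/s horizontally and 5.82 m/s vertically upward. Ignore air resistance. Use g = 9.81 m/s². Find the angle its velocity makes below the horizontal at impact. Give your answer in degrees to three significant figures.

With up positive and y = 0 at the ground: y(t) = 35.0 + (5.820) t − 4.905 t². Setting y = 0 and taking the positive root: t = [5.820 + √(5.820² + 2·9.81·35.0)] / 9.81 = (5.820 + 26.84) / 9.81 = 3.330 s.
At impact: v_y = v_y0 − g t = −26.84 m/s; vₓ = 35.30 m/s.
Angle below horizontal: arctan(|v_y|/vₓ) = arctan(26.84/35.30) = 37.25°.

37.3°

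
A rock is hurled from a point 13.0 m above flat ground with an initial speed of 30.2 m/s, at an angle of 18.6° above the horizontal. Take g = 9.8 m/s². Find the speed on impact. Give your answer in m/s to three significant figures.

Resolve: vₓ = 30.20 cos 18.6° = 28.62 m/s and v_y0 = 30.20 sin 18.6° = 9.633 m/s.
With up positive and y = 0 at the ground: y(t) = 13.0 + (9.633) t − 4.900 t². Setting y = 0 and taking the positive root: t = [9.633 + √(9.633² + 2·9.80·13.0)] / 9.80 = (9.633 + 18.64) / 9.80 = 2.885 s.
Vertical velocity at impact: v_y = v_y0 − g t = 9.633 − 9.80 × 2.885 = −18.64 m/s.
Speed: |v| = √(vₓ² + v_y²) = √(28.62² + 18.64²) = 34.16 m/s.

34.2 m/s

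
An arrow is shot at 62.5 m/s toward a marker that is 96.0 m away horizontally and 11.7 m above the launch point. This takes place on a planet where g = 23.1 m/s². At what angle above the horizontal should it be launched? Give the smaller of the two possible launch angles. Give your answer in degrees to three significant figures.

25.1°

Trajectory: y = x tanθ − g x² (1 + tan²θ)/(2v₀²). With x = 96.0, y = 11.7, v₀ = 62.5, g = 23.1:
27.25 tan²θ − 96.0 tanθ + (38.95) = 0.
tanθ = [96.0 ± √(96.0² − 4 × 27.25 × (38.95))] / (2 × 27.25) = (96.0 ± 70.50) / 54.50, giving tanθ = 0.4679 or 3.055.
θ = 25.07° or 71.88°; the smaller is 25.07°.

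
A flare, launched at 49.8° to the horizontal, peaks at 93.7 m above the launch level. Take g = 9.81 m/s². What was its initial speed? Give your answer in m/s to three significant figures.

At the peak v_y = 0, so v_y0 = √(2gH) = √(2 × 9.81 × 93.7) = 42.88 m/s.
v_y0 = v₀ sin θ ⇒ v₀ = 42.88 / sin 49.8° = 56.14 m/s.

56.1 m/s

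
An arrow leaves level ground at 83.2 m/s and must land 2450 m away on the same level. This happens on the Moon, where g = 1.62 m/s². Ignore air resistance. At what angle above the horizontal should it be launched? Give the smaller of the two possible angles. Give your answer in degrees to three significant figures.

Level-ground range R = v₀² sin(2θ)/g ⇒ sin(2θ) = gR/v₀² = 1.62 × 2450 / 83.2² = 0.5734.
2θ = 34.99° or 180° − 34.99° = 145.0°, so θ = 17.49° or 72.51°.
The smaller angle is 17.49°.

17.5°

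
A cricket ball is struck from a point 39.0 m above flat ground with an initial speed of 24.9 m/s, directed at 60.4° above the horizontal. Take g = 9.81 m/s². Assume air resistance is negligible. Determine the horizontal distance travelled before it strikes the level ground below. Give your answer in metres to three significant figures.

71.2 m

Resolve: vₓ = 24.90 cos 60.4° = 12.30 m/s and v_y0 = 24.90 sin 60.4° = 21.65 m/s.
With up positive and y = 0 at the ground: y(t) = 39.0 + (21.65) t − 4.905 t². Setting y = 0 and taking the positive root: t = [21.65 + √(21.65² + 2·9.81·39.0)] / 9.81 = (21.65 + 35.13) / 9.81 = 5.788 s.
Horizontal distance: R = vₓ t = 12.30 × 5.788 = 71.18 m.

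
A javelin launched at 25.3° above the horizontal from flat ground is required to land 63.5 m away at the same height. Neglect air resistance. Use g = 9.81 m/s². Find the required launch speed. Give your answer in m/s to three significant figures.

28.4 m/s

From R = (v₀² / g) sin 2θ: v₀ = √(gR / sin 2θ).
v₀ = √(9.81 × 63.5 / sin 50.60°) = √(622.9 / 0.7727) = √806.14 = 28.39 m/s.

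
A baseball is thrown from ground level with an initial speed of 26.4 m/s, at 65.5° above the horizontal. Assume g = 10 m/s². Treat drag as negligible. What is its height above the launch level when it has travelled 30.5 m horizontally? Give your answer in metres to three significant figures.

28.1 m

Components: vₓ = 26.40 cos 65.5° = 10.95 m/s, v_y0 = 26.40 sin 65.5° = 24.02 m/s.
x = vₓ t ⇒ t = 30.5/10.95 = 2.786 s.
Height: y = v_y0 t − ½ g t² = 24.02 × 2.786 − 5.000 × 2.786² = 66.93 − 38.81 = 28.12 m.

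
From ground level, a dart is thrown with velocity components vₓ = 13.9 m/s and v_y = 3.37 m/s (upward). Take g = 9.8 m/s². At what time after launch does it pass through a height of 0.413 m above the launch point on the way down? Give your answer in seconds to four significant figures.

Height y(t) = 3.370 t − 4.900 t² = 0.413 gives 4.900 t² − 3.370 t + 0.413 = 0.
t = [3.370 ± √(3.370² − 2·9.80·0.413)] / 9.80 = (3.370 ± 1.806) / 9.80, so t = 0.1596 s or t = 0.5282 s.
The descending-branch root is 0.5282 s.

0.5282 s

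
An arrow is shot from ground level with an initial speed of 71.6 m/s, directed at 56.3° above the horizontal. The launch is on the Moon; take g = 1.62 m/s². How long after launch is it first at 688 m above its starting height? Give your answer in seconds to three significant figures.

14.3 s

Horizontal component vₓ = 71.60 cos 56.3° = 39.73 m/s; vertical v_y0 = 71.60 sin 56.3° = 59.57 m/s.
Require v_y0 t − ½ g t² = 688, i.e. 0.8100 t² − 59.57 t + 688 = 0.
Quadratic formula: t = (59.57 ± √1319.2) / 1.62 = (59.57 ± 36.32) / 1.62 → t = 14.35 s or 59.19 s.
The first (ascending) time is 14.35 s.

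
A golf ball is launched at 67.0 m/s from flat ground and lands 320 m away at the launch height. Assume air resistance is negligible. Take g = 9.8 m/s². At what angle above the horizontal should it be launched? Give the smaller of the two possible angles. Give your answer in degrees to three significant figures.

Level-ground range R = v₀² sin(2θ)/g ⇒ sin(2θ) = gR/v₀² = 9.80 × 320 / 67.0² = 0.6986.
2θ = 44.31° or 180° − 44.31° = 135.7°, so θ = 22.16° or 67.84°.
The smaller angle is 22.16°.

22.2°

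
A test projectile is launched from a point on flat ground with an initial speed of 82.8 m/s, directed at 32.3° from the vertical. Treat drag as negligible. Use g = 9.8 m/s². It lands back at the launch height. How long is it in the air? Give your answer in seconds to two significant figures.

Horizontal component vₓ = 82.80 sin 32.3° = 44.24 m/s; vertical v_y0 = 82.80 cos 32.3° = 69.99 m/s.
Time of flight on level ground: T = 2 v_y0 / g = 2 × 69.99 / 9.80 = 14.28 s.

14 s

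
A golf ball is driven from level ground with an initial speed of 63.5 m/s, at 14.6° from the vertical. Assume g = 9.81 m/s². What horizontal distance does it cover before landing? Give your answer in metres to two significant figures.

Components: vₓ = 63.50 sin 14.6° = 16.01 m/s, v_y0 = 63.50 cos 14.6° = 61.45 m/s.
Time aloft: T = 2 v_y0 / g = 2 × 61.45 / 9.81 = 12.53 s.
Range: R = vₓ T = 16.01 × 12.53 = 200.5 m.

200 m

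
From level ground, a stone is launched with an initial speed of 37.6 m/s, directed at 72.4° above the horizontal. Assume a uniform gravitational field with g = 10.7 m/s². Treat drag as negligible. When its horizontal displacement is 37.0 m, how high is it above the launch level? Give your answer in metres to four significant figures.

vₓ = 37.60 cos 72.4° = 11.37 m/s; v_y0 = 37.60 sin 72.4° = 35.84 m/s.
At x = 37.0 m, t = x/vₓ = 37.0/11.37 = 3.254 s.
Height: y = v_y0 t − ½ g t² = 35.84 × 3.254 − 5.350 × 3.254² = 116.6 − 56.66 = 59.98 m.

59.98 m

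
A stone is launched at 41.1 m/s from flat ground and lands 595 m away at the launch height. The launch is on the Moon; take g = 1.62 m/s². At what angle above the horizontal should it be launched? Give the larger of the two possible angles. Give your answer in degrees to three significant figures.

R = v₀² sin 2θ / g gives sin 2θ = gR/v₀² = 1.62·595/41.1² = 0.5706.
2θ = 34.79° or 180° − 34.79° = 145.2°, so θ = 17.40° or 72.60°.
The larger angle is 72.60°.

72.6°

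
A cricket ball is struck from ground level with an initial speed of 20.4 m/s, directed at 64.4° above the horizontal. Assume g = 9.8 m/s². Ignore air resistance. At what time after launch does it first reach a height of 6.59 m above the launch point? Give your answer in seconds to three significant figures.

0.401 s

Resolve: vₓ = 20.40 cos 64.4° = 8.815 m/s and v_y0 = 20.40 sin 64.4° = 18.40 m/s.
Set y = v_y0 t − ½ g t² = 6.59: 4.900 t² − 18.40 t + 6.59 = 0.
t = [18.40 ± √(18.40² − 2·9.80·6.59)] / 9.80 = (18.40 ± 14.47) / 9.80, so t = 0.4010 s or t = 3.354 s.
The first (ascending) time is 0.4010 s.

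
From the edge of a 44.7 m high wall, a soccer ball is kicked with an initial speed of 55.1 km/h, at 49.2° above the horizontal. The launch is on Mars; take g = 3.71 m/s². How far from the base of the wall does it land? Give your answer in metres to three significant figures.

Convert: 55.1 km/h = 55.1/3.6 = 15.31 m/s.
Components: vₓ = 15.31 cos 49.2° = 10.00 m/s, v_y0 = 15.31 sin 49.2° = 11.59 m/s.
Vertical motion (up positive, ground at y = 0): 1.855 t² − (11.59) t − 44.7 = 0, so t = (11.59 + √(11.59² + 2·3.71·44.7)) / 3.71 = (11.59 + 21.59) / 3.71 = 8.941 s.
Horizontal distance: R = vₓ t = 10.00 × 8.941 = 89.42 m.

89.4 m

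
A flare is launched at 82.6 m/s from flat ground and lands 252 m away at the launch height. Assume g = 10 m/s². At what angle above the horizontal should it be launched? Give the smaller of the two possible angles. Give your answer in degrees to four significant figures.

10.84°

Level-ground range R = v₀² sin(2θ)/g ⇒ sin(2θ) = gR/v₀² = 10.0 × 252 / 82.6² = 0.3694.
2θ = 21.68° or 180° − 21.68° = 158.3°, so θ = 10.84° or 79.16°.
The smaller angle is 10.84°.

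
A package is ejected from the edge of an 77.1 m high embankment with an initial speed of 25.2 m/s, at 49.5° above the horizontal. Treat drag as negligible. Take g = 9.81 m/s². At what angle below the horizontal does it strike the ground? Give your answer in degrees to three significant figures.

Horizontal component vₓ = 25.20 cos 49.5° = 16.37 m/s; vertical v_y0 = 25.20 sin 49.5° = 19.16 m/s.
With up positive and y = 0 at the ground: y(t) = 77.1 + (19.16) t − 4.905 t². Setting y = 0 and taking the positive root: t = [19.16 + √(19.16² + 2·9.81·77.1)] / 9.81 = (19.16 + 43.36) / 9.81 = 6.373 s.
At impact: v_y = v_y0 − g t = −43.36 m/s; vₓ = 16.37 m/s.
Angle below horizontal: arctan(|v_y|/vₓ) = arctan(43.36/16.37) = 69.32°.

69.3°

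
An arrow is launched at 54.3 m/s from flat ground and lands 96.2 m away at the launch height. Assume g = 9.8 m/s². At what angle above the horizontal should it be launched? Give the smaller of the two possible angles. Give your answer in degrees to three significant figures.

9.32°

From R = (v₀²/g) sin 2θ: sin 2θ = 9.80 × 96.2 / 2948.5 = 0.3197.
2θ = 18.65° or 180° − 18.65° = 161.4°, so θ = 9.324° or 80.68°.
The smaller angle is 9.324°.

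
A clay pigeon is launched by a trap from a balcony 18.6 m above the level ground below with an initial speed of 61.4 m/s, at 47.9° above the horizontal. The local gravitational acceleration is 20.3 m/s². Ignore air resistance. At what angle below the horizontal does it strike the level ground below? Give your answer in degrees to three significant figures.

Components: vₓ = 61.40 cos 47.9° = 41.16 m/s, v_y0 = 61.40 sin 47.9° = 45.56 m/s.
With up positive and y = 0 at the ground: y(t) = 18.6 + (45.56) t − 10.15 t². Setting y = 0 and taking the positive root: t = [45.56 + √(45.56² + 2·20.3·18.6)] / 20.3 = (45.56 + 53.20) / 20.3 = 4.865 s.
At impact: v_y = v_y0 − g t = −53.20 m/s; vₓ = 41.16 m/s.
Angle below horizontal: arctan(|v_y|/vₓ) = arctan(53.20/41.16) = 52.27°.

52.3°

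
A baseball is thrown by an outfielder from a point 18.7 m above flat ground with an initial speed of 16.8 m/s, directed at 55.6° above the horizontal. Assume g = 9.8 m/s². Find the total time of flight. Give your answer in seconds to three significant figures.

Components: vₓ = 16.80 cos 55.6° = 9.491 m/s, v_y0 = 16.80 sin 55.6° = 13.86 m/s.
Vertical motion (up positive, ground at y = 0): 4.900 t² − (13.86) t − 18.7 = 0, so t = (13.86 + √(13.86² + 2·9.80·18.7)) / 9.80 = (13.86 + 23.64) / 9.80 = 3.826 s.

3.83 s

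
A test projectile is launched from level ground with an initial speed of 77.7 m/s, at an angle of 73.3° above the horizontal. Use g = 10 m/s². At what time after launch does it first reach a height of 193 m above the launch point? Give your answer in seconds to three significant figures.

3.35 s

vₓ = 77.70 cos 73.3° = 22.33 m/s; v_y0 = 77.70 sin 73.3° = 74.42 m/s.
Set y = v_y0 t − ½ g t² = 193: 5.000 t² − 74.42 t + 193 = 0.
Quadratic formula: t = (74.42 ± √1678.8) / 10.0 = (74.42 ± 40.97) / 10.0 → t = 3.345 s or 11.54 s.
The first (ascending) time is 3.345 s.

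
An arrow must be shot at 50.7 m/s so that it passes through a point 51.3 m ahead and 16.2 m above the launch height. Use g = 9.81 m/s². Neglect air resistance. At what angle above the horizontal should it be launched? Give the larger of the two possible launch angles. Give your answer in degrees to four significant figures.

Trajectory: y = x tanθ − g x² (1 + tan²θ)/(2v₀²). With x = 51.3, y = 16.2, v₀ = 50.7, g = 9.81:
5.022 tan²θ − 51.3 tanθ + (21.22) = 0.
tanθ = [51.3 ± √(51.3² − 4 × 5.022 × (21.22))] / (2 × 5.022) = (51.3 ± 46.96) / 10.04, giving tanθ = 0.4319 or 9.784.
θ = 23.36° or 84.16°; the larger is 84.16°.

84.16°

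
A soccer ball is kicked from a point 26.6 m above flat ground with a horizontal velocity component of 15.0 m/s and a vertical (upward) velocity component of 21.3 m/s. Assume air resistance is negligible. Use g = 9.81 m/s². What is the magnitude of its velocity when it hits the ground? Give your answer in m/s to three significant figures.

34.6 m/s

With up positive and y = 0 at the ground: y(t) = 26.6 + (21.30) t − 4.905 t². Setting y = 0 and taking the positive root: t = [21.30 + √(21.30² + 2·9.81·26.6)] / 9.81 = (21.30 + 31.23) / 9.81 = 5.355 s.
Vertical velocity at impact: v_y = v_y0 − g t = 21.30 − 9.81 × 5.355 = −31.23 m/s.
Speed: |v| = √(vₓ² + v_y²) = √(15.00² + 31.23²) = 34.65 m/s.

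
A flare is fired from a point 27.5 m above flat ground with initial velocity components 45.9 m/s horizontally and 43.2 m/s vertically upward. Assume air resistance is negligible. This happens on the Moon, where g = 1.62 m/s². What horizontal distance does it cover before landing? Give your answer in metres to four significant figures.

2477 m

Vertical motion (up positive, ground at y = 0): 0.8100 t² − (43.20) t − 27.5 = 0, so t = (43.20 + √(43.20² + 2·1.62·27.5)) / 1.62 = (43.20 + 44.22) / 1.62 = 53.96 s.
Horizontal distance: R = vₓ t = 45.90 × 53.96 = 2477 m.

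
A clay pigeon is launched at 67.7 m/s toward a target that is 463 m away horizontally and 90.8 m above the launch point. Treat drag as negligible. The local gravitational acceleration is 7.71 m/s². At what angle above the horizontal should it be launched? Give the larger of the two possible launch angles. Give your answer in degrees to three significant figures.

Trajectory: y = x tanθ − g x² (1 + tan²θ)/(2v₀²). With x = 463, y = 90.8, v₀ = 67.7, g = 7.71:
180.3 tan²θ − 463 tanθ + (271.1) = 0.
tanθ = [463 ± √(463² − 4 × 180.3 × (271.1))] / (2 × 180.3) = (463 ± 137.3) / 360.6, giving tanθ = 0.9033 or 1.665.
θ = 42.09° or 59.00°; the larger is 59.00°.

59.0°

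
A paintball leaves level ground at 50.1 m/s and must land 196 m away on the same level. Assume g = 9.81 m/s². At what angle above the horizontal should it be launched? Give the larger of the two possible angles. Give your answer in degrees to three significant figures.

Level-ground range R = v₀² sin(2θ)/g ⇒ sin(2θ) = gR/v₀² = 9.81 × 196 / 50.1² = 0.7660.
2θ = 50.00° or 180° − 50.00° = 130.0°, so θ = 25.00° or 65.00°.
The larger angle is 65.00°.

65.0°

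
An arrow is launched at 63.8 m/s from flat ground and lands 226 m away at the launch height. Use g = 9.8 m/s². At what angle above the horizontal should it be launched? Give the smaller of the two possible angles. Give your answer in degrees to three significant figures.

From R = (v₀²/g) sin 2θ: sin 2θ = 9.80 × 226 / 4070.4 = 0.5441.
2θ = 32.96° or 180° − 32.96° = 147.0°, so θ = 16.48° or 73.52°.
The smaller angle is 16.48°.

16.5°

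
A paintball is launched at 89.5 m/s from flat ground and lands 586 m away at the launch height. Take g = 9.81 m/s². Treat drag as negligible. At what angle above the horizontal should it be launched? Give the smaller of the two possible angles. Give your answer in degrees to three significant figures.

22.9°

R = v₀² sin 2θ / g gives sin 2θ = gR/v₀² = 9.81·586/89.5² = 0.7177.
2θ = 45.86° or 180° − 45.86° = 134.1°, so θ = 22.93° or 67.07°.
The smaller angle is 22.93°.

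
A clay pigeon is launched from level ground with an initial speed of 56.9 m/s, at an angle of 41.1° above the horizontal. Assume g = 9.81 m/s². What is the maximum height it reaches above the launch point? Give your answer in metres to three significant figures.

71.3 m

vₓ = 56.90 cos 41.1° = 42.88 m/s; v_y0 = 56.90 sin 41.1° = 37.40 m/s.
At the apex v_y = 0, so H = v_y0²/(2g) = 37.40²/19.62 = 71.31 m.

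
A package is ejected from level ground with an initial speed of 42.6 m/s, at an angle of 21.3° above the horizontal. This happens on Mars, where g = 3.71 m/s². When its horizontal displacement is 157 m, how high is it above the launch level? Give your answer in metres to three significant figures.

32.2 m

Components: vₓ = 42.60 cos 21.3° = 39.69 m/s, v_y0 = 42.60 sin 21.3° = 15.47 m/s.
At x = 157 m, t = x/vₓ = 157/39.69 = 3.956 s.
Height: y = v_y0 t − ½ g t² = 15.47 × 3.956 − 1.855 × 3.956² = 61.21 − 29.03 = 32.19 m.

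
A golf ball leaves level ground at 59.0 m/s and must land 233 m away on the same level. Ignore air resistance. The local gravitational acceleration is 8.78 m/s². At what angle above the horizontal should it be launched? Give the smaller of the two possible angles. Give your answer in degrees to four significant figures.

Level-ground range R = v₀² sin(2θ)/g ⇒ sin(2θ) = gR/v₀² = 8.78 × 233 / 59.0² = 0.5877.
2θ = 35.99° or 180° − 35.99° = 144.0°, so θ = 18.00° or 72.00°.
The smaller angle is 18.00°.

18.00°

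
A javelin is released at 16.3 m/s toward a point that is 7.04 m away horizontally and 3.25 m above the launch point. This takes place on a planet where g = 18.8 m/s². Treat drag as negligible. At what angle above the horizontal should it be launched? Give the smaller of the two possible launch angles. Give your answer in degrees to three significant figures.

42.7°

Trajectory: y = x tanθ − g x² (1 + tan²θ)/(2v₀²). With x = 7.04, y = 3.25, v₀ = 16.3, g = 18.8:
1.753 tan²θ − 7.04 tanθ + (5.003) = 0.
tanθ = [7.04 ± √(7.04² − 4 × 1.753 × (5.003))] / (2 × 1.753) = (7.04 ± 3.804) / 3.507, giving tanθ = 0.9228 or 3.092.
θ = 42.70° or 72.08°; the smaller is 42.70°.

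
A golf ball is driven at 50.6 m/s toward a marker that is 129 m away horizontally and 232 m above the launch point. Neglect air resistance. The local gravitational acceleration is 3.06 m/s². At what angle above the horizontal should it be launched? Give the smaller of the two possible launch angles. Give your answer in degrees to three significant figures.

Trajectory: y = x tanθ − g x² (1 + tan²θ)/(2v₀²). With x = 129, y = 232, v₀ = 50.6, g = 3.06:
9.944 tan²θ − 129 tanθ + (241.9) = 0.
tanθ = [129 ± √(129² − 4 × 9.944 × (241.9))] / (2 × 9.944) = (129 ± 83.77) / 19.89, giving tanθ = 2.274 or 10.70.
θ = 66.26° or 84.66°; the smaller is 66.26°.

66.3°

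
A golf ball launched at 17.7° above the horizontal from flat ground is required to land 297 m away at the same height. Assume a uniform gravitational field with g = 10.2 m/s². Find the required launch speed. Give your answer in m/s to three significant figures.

On level ground R = v₀² sin 2θ / g ⇒ v₀ = √(gR / sin 2θ).
v₀ = √(10.2 × 297 / sin 35.40°) = √(3029 / 0.5793) = √5229.6 = 72.32 m/s.

72.3 m/s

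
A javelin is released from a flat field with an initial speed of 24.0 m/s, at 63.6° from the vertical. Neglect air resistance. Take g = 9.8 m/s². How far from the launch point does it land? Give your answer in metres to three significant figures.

46.8 m

Resolve: vₓ = 24.00 sin 63.6° = 21.50 m/s and v_y0 = 24.00 cos 63.6° = 10.67 m/s.
Time aloft: T = 2 v_y0 / g = 2 × 10.67 / 9.80 = 2.178 s.
Horizontal distance R = vₓ T = 21.50 × 2.178 = 46.82 m.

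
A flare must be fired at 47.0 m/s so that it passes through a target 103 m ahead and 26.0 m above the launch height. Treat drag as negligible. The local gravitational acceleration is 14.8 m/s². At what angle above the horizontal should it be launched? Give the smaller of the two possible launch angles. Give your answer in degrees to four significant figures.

40.10°

Trajectory: y = x tanθ − g x² (1 + tan²θ)/(2v₀²). With x = 103, y = 26.0, v₀ = 47.0, g = 14.8:
35.54 tan²θ − 103 tanθ + (61.54) = 0.
tanθ = [103 ± √(103² − 4 × 35.54 × (61.54))] / (2 × 35.54) = (103 ± 43.14) / 71.08, giving tanθ = 0.8422 or 2.056.
θ = 40.10° or 64.06°; the smaller is 40.10°.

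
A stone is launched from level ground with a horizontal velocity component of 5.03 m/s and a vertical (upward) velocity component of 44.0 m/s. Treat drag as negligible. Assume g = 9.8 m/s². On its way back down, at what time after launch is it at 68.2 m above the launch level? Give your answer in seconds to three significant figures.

6.99 s

Height y(t) = 44.00 t − 4.900 t² = 68.2 gives 4.900 t² − 44.00 t + 68.2 = 0.
t = [44.00 ± √(44.00² − 2·9.80·68.2)] / 9.80 = (44.00 ± 24.48) / 9.80, so t = 1.992 s or t = 6.988 s.
The descending-branch root is 6.988 s.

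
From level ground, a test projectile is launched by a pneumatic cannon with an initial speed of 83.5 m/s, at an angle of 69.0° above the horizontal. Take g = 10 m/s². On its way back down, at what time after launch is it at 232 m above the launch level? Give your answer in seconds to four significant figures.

Horizontal component vₓ = 83.50 cos 69.0° = 29.92 m/s; vertical v_y0 = 83.50 sin 69.0° = 77.95 m/s.
Require v_y0 t − ½ g t² = 232, i.e. 5.000 t² − 77.95 t + 232 = 0.
t = [77.95 ± √(77.95² − 2·10.0·232)] / 10.0 = (77.95 ± 37.91) / 10.0, so t = 4.005 s or t = 11.59 s.
The descending-branch root is 11.59 s.

11.59 s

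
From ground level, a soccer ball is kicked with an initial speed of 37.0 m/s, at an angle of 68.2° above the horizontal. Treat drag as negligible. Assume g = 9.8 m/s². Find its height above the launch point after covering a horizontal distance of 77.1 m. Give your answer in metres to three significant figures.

Components: vₓ = 37.00 cos 68.2° = 13.74 m/s, v_y0 = 37.00 sin 68.2° = 34.35 m/s.
Time to reach x = 77.1 m: t = x/vₓ = 77.1/13.74 = 5.611 s.
Height: y = v_y0 t − ½ g t² = 34.35 × 5.611 − 4.900 × 5.611² = 192.8 − 154.3 = 38.49 m.

38.5 m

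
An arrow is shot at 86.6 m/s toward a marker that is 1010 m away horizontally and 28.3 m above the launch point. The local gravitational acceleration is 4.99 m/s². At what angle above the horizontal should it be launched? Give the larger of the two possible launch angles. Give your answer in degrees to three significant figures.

68.6°

Trajectory: y = x tanθ − g x² (1 + tan²θ)/(2v₀²). With x = 1010, y = 28.3, v₀ = 86.6, g = 4.99:
339.4 tan²θ − 1010 tanθ + (367.7) = 0.
tanθ = [1010 ± √(1010² − 4 × 339.4 × (367.7))] / (2 × 339.4) = (1010 ± 721.8) / 678.7, giving tanθ = 0.4246 or 2.551.
θ = 23.01° or 68.60°; the larger is 68.60°.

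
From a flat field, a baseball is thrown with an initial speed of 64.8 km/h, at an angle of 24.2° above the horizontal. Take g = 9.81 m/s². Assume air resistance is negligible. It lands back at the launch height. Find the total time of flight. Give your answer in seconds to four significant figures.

Convert: 64.8 km/h = 64.8/3.6 = 18.00 m/s.
vₓ = 18.00 cos 24.2° = 16.42 m/s; v_y0 = 18.00 sin 24.2° = 7.379 m/s.
It returns to y = 0 when t = 2 v_y0 / g = 2(7.379)/9.81 = 1.504 s.

1.504 s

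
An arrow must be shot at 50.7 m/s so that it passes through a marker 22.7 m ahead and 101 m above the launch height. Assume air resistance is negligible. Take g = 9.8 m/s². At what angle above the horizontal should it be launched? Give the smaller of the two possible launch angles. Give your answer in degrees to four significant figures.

80.70°

Trajectory: y = x tanθ − g x² (1 + tan²θ)/(2v₀²). With x = 22.7, y = 101, v₀ = 50.7, g = 9.80:
0.9823 tan²θ − 22.7 tanθ + (102.0) = 0.
tanθ = [22.7 ± √(22.7² − 4 × 0.9823 × (102.0))] / (2 × 0.9823) = (22.7 ± 10.70) / 1.965, giving tanθ = 6.106 or 17.00.
θ = 80.70° or 86.63°; the smaller is 80.70°.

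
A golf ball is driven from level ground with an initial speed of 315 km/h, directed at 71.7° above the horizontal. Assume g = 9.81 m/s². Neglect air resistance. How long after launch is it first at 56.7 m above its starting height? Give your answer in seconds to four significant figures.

Convert: 315 km/h = 315/3.6 = 87.50 m/s.
Resolve: vₓ = 87.50 cos 71.7° = 27.47 m/s and v_y0 = 87.50 sin 71.7° = 83.07 m/s.
Require v_y0 t − ½ g t² = 56.7, i.e. 4.905 t² − 83.07 t + 56.7 = 0.
t = [83.07 ± √(83.07² − 2·9.81·56.7)] / 9.81 = (83.07 ± 76.09) / 9.81, so t = 0.7125 s or t = 16.22 s.
The first (ascending) time is 0.7125 s.

0.7125 s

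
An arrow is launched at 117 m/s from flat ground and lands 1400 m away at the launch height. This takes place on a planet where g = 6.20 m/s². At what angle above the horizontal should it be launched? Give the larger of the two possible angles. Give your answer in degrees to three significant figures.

R = v₀² sin 2θ / g gives sin 2θ = gR/v₀² = 6.20·1400/117² = 0.6341.
2θ = 39.35° or 180° − 39.35° = 140.6°, so θ = 19.68° or 70.32°.
The larger angle is 70.32°.

70.3°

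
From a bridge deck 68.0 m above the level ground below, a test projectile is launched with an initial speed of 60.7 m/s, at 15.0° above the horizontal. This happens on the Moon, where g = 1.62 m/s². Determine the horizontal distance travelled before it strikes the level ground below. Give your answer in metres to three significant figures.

1350 m

Horizontal component vₓ = 60.70 cos 15.0° = 58.63 m/s; vertical v_y0 = 60.70 sin 15.0° = 15.71 m/s.
Vertical motion (up positive, ground at y = 0): 0.8100 t² − (15.71) t − 68.0 = 0, so t = (15.71 + √(15.71² + 2·1.62·68.0)) / 1.62 = (15.71 + 21.61) / 1.62 = 23.04 s.
Horizontal distance: R = vₓ t = 58.63 × 23.04 = 1351 m.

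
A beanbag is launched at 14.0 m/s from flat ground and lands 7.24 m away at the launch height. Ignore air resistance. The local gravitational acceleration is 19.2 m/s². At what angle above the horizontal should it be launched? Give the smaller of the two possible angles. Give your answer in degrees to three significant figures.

22.6°

R = v₀² sin 2θ / g gives sin 2θ = gR/v₀² = 19.2·7.24/14.0² = 0.7092.
2θ = 45.17° or 180° − 45.17° = 134.8°, so θ = 22.59° or 67.41°.
The smaller angle is 22.59°.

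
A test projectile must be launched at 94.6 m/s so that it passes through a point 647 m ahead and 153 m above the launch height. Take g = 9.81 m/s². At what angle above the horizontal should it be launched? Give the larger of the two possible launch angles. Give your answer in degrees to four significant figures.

Trajectory: y = x tanθ − g x² (1 + tan²θ)/(2v₀²). With x = 647, y = 153, v₀ = 94.6, g = 9.81:
229.4 tan²θ − 647 tanθ + (382.4) = 0.
tanθ = [647 ± √(647² − 4 × 229.4 × (382.4))] / (2 × 229.4) = (647 ± 260.0) / 458.9, giving tanθ = 0.8433 or 1.977.
θ = 40.14° or 63.17°; the larger is 63.17°.

63.17°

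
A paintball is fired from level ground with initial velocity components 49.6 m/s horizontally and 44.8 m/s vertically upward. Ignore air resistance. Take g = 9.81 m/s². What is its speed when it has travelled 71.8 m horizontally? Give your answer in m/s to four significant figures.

Time to reach x = 71.8 m: t = x/vₓ = 71.8/49.60 = 1.448 s.
Vertical velocity there: v_y = v_y0 − g t = 44.80 − 9.81 × 1.448 = 30.60 m/s.
Speed: √(vₓ² + v_y²) = √(49.60² + 30.60²) = 58.28 m/s.

58.28 m/s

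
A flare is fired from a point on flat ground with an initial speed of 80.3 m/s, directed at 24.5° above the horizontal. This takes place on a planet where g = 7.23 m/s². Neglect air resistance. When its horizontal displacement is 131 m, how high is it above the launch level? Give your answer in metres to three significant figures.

Components: vₓ = 80.30 cos 24.5° = 73.07 m/s, v_y0 = 80.30 sin 24.5° = 33.30 m/s.
x = vₓ t ⇒ t = 131/73.07 = 1.793 s.
Height: y = v_y0 t − ½ g t² = 33.30 × 1.793 − 3.615 × 1.793² = 59.70 − 11.62 = 48.08 m.

48.1 m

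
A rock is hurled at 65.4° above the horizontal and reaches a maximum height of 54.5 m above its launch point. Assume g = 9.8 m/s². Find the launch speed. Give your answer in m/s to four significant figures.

At the peak v_y = 0, so v_y0 = √(2gH) = √(2 × 9.80 × 54.5) = 32.68 m/s.
v_y0 = v₀ sin θ ⇒ v₀ = 32.68 / sin 65.4° = 35.95 m/s.

35.95 m/s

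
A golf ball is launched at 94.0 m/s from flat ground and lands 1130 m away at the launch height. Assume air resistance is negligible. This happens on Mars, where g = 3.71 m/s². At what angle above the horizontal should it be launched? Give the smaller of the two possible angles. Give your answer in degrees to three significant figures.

From R = (v₀²/g) sin 2θ: sin 2θ = 3.71 × 1130 / 8836.0 = 0.4745.
2θ = 28.32° or 180° − 28.32° = 151.7°, so θ = 14.16° or 75.84°.
The smaller angle is 14.16°.

14.2°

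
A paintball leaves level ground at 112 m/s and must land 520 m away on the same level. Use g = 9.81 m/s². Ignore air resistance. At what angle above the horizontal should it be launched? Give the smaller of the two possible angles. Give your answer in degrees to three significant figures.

From R = (v₀²/g) sin 2θ: sin 2θ = 9.81 × 520 / 12544 = 0.4067.
2θ = 24.00° or 180° − 24.00° = 156.0°, so θ = 12.00° or 78.00°.
The smaller angle is 12.00°.

12.0°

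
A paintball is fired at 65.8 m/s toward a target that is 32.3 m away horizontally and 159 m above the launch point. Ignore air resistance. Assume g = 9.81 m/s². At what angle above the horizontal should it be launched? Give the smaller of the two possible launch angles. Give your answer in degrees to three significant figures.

Trajectory: y = x tanθ − g x² (1 + tan²θ)/(2v₀²). With x = 32.3, y = 159, v₀ = 65.8, g = 9.81:
1.182 tan²θ − 32.3 tanθ + (160.2) = 0.
tanθ = [32.3 ± √(32.3² − 4 × 1.182 × (160.2))] / (2 × 1.182) = (32.3 ± 16.91) / 2.364, giving tanθ = 6.510 or 20.82.
θ = 81.27° or 87.25°; the smaller is 81.27°.

81.3°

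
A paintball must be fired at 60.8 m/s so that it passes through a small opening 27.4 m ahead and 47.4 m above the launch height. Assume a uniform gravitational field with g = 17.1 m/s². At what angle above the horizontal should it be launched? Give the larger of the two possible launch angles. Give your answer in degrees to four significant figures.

Trajectory: y = x tanθ − g x² (1 + tan²θ)/(2v₀²). With x = 27.4, y = 47.4, v₀ = 60.8, g = 17.1:
1.736 tan²θ − 27.4 tanθ + (49.14) = 0.
tanθ = [27.4 ± √(27.4² − 4 × 1.736 × (49.14))] / (2 × 1.736) = (27.4 ± 20.24) / 3.473, giving tanθ = 2.063 or 13.72.
θ = 64.14° or 85.83°; the larger is 85.83°.

85.83°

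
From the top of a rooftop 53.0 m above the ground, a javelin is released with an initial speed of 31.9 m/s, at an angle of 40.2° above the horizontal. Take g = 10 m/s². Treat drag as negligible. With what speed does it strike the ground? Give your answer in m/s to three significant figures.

45.6 m/s

Resolve: vₓ = 31.90 cos 40.2° = 24.37 m/s and v_y0 = 31.90 sin 40.2° = 20.59 m/s.
With up positive and y = 0 at the ground: y(t) = 53.0 + (20.59) t − 5.000 t². Setting y = 0 and taking the positive root: t = [20.59 + √(20.59² + 2·10.0·53.0)] / 10.0 = (20.59 + 38.52) / 10.0 = 5.911 s.
Vertical velocity at impact: v_y = v_y0 − g t = 20.59 − 10.0 × 5.911 = −38.52 m/s.
Speed: |v| = √(vₓ² + v_y²) = √(24.37² + 38.52²) = 45.58 m/s.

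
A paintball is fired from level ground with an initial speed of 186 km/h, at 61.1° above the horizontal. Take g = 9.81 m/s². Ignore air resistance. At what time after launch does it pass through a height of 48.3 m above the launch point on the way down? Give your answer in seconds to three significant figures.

Convert: 186 km/h = 186/3.6 = 51.67 m/s.
vₓ = 51.67 cos 61.1° = 24.97 m/s; v_y0 = 51.67 sin 61.1° = 45.23 m/s.
Height y(t) = 45.23 t − 4.905 t² = 48.3 gives 4.905 t² − 45.23 t + 48.3 = 0.
t = [45.23 ± √(45.23² − 2·9.81·48.3)] / 9.81 = (45.23 ± 33.14) / 9.81, so t = 1.233 s or t = 7.989 s.
The descending-branch root is 7.989 s.

7.99 s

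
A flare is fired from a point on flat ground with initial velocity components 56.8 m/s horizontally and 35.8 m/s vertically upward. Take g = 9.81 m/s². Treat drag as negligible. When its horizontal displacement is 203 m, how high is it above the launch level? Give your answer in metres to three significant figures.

At x = 203 m, t = x/vₓ = 203/56.80 = 3.574 s.
Height: y = v_y0 t − ½ g t² = 35.80 × 3.574 − 4.905 × 3.574² = 127.9 − 62.65 = 65.30 m.

65.3 m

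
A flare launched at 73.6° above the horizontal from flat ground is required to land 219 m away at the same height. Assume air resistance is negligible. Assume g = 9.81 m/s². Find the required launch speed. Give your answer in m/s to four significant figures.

62.98 m/s

Level-ground range: R = v₀² sin(2θ)/g, so v₀ = √(gR / sin 2θ).
v₀ = √(9.81 × 219 / sin 147.2°) = √(2148 / 0.5417) = √3966.0 = 62.98 m/s.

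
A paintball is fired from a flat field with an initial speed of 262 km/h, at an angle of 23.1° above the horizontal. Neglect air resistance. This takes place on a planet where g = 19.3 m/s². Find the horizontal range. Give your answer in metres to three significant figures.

198 m

Convert: 262 km/h = 262/3.6 = 72.78 m/s.
Horizontal component vₓ = 72.78 cos 23.1° = 66.94 m/s; vertical v_y0 = 72.78 sin 23.1° = 28.55 m/s.
Time aloft: T = 2 v_y0 / g = 2 × 28.55 / 19.3 = 2.959 s.
Range: R = vₓ T = 66.94 × 2.959 = 198.1 m.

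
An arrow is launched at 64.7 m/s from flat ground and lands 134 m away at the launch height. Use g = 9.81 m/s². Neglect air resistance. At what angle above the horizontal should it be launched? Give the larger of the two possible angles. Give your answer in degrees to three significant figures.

R = v₀² sin 2θ / g gives sin 2θ = gR/v₀² = 9.81·134/64.7² = 0.3140.
2θ = 18.30° or 180° − 18.30° = 161.7°, so θ = 9.151° or 80.85°.
The larger angle is 80.85°.

80.8°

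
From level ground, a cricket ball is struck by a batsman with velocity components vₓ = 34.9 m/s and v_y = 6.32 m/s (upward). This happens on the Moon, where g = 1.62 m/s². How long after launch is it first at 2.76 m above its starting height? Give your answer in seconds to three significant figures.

Height y(t) = 6.320 t − 0.8100 t² = 2.76 gives 0.8100 t² − 6.320 t + 2.76 = 0.
Quadratic formula: t = (6.320 ± √31.000) / 1.62 = (6.320 ± 5.568) / 1.62 → t = 0.4643 s or 7.338 s.
The first (ascending) time is 0.4643 s.

0.464 s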